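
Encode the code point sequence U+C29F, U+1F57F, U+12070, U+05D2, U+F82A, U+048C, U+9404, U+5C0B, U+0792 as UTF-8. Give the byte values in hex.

U+C29F: 3-byte form → EC 8A 9F.
U+1F57F: 4-byte form → F0 9F 95 BF.
U+12070: 4-byte form → F0 92 81 B0.
U+05D2: 2-byte form → D7 92.
U+F82A: 3-byte form → EF A0 AA.
U+048C: 2-byte form → D2 8C.
U+9404: 3-byte form → E9 90 84.
U+5C0B: 3-byte form → E5 B0 8B.
U+0792: 2-byte form → DE 92.
Concatenated (26 bytes): EC 8A 9F F0 9F 95 BF F0 92 81 B0 D7 92 EF A0 AA D2 8C E9 90 84 E5 B0 8B DE 92.

EC 8A 9F F0 9F 95 BF F0 92 81 B0 D7 92 EF A0 AA D2 8C E9 90 84 E5 B0 8B DE 92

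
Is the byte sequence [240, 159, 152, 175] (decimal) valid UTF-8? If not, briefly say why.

valid

Leading byte 0xF0 = 11110000 → 4-byte form.
Continuation bytes 0x9F=10011111, 0x98=10011000, 0xAF=10101111 all match 10xxxxxx.
Decoded value 0x1F62F is ≥ 0x10000 (shortest form) and not a surrogate.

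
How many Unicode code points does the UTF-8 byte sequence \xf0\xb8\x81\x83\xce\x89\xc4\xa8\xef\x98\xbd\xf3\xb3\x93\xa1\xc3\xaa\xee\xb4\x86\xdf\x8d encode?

Byte at offset 0: 0xF0 = 11110000 → 4-byte char (#1). Advance 4.
Byte at offset 4: 0xCE = 11001110 → 2-byte char (#2). Advance 2.
Byte at offset 6: 0xC4 = 11000100 → 2-byte char (#3). Advance 2.
Byte at offset 8: 0xEF = 11101111 → 3-byte char (#4). Advance 3.
Byte at offset 11: 0xF3 = 11110011 → 4-byte char (#5). Advance 4.
Byte at offset 15: 0xC3 = 11000011 → 2-byte char (#6). Advance 2.
Byte at offset 17: 0xEE = 11101110 → 3-byte char (#7). Advance 3.
Byte at offset 20: 0xDF = 11011111 → 2-byte char (#8). Advance 2.
Reached end at offset 22 after 8 code points.

8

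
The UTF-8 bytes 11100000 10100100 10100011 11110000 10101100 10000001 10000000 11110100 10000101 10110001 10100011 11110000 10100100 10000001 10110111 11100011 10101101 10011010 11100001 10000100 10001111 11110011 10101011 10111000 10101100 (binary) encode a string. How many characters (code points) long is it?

Byte at offset 0: 0xE0 = 11100000 → 3-byte char (#1). Advance 3.
Byte at offset 3: 0xF0 = 11110000 → 4-byte char (#2). Advance 4.
Byte at offset 7: 0xF4 = 11110100 → 4-byte char (#3). Advance 4.
Byte at offset 11: 0xF0 = 11110000 → 4-byte char (#4). Advance 4.
Byte at offset 15: 0xE3 = 11100011 → 3-byte char (#5). Advance 3.
Byte at offset 18: 0xE1 = 11100001 → 3-byte char (#6). Advance 3.
Byte at offset 21: 0xF3 = 11110011 → 4-byte char (#7). Advance 4.
Reached end at offset 25 after 7 code points.

7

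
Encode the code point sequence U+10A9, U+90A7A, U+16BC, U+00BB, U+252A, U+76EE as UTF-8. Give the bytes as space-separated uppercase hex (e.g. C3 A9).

E1 82 A9 F2 90 A9 BA E1 9A BC C2 BB E2 94 AA E7 9B AE

U+10A9: 3-byte form → E1 82 A9.
U+90A7A: 4-byte form → F2 90 A9 BA.
U+16BC: 3-byte form → E1 9A BC.
U+00BB: 2-byte form → C2 BB.
U+252A: 3-byte form → E2 94 AA.
U+76EE: 3-byte form → E7 9B AE.
Concatenated (18 bytes): E1 82 A9 F2 90 A9 BA E1 9A BC C2 BB E2 94 AA E7 9B AE.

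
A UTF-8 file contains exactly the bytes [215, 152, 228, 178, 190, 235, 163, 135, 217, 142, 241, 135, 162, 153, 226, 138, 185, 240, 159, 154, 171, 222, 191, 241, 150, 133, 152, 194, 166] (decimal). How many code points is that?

Byte at offset 0: 0xD7 = 11010111 → 2-byte char (#1). Advance 2.
Byte at offset 2: 0xE4 = 11100100 → 3-byte char (#2). Advance 3.
Byte at offset 5: 0xEB = 11101011 → 3-byte char (#3). Advance 3.
Byte at offset 8: 0xD9 = 11011001 → 2-byte char (#4). Advance 2.
Byte at offset 10: 0xF1 = 11110001 → 4-byte char (#5). Advance 4.
Byte at offset 14: 0xE2 = 11100010 → 3-byte char (#6). Advance 3.
Byte at offset 17: 0xF0 = 11110000 → 4-byte char (#7). Advance 4.
Byte at offset 21: 0xDE = 11011110 → 2-byte char (#8). Advance 2.
Byte at offset 23: 0xF1 = 11110001 → 4-byte char (#9). Advance 4.
Byte at offset 27: 0xC2 = 11000010 → 2-byte char (#10). Advance 2.
Reached end at offset 29 after 10 code points.

10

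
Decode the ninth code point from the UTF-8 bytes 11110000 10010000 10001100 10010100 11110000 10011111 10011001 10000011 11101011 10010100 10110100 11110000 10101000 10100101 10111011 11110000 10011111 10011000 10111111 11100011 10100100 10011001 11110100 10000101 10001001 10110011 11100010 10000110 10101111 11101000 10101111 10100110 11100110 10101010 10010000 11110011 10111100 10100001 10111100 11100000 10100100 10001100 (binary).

Offset 0: leading byte 0xF0 = 11110000 → 4-byte char #1 = F0 90 8C 94.
Offset 4: leading byte 0xF0 = 11110000 → 4-byte char #2 = F0 9F 99 83.
Offset 8: leading byte 0xEB = 11101011 → 3-byte char #3 = EB 94 B4.
Offset 11: leading byte 0xF0 = 11110000 → 4-byte char #4 = F0 A8 A5 BB.
Offset 15: leading byte 0xF0 = 11110000 → 4-byte char #5 = F0 9F 98 BF.
Offset 19: leading byte 0xE3 = 11100011 → 3-byte char #6 = E3 A4 99.
Offset 22: leading byte 0xF4 = 11110100 → 4-byte char #7 = F4 85 89 B3.
Offset 26: leading byte 0xE2 = 11100010 → 3-byte char #8 = E2 86 AF.
Offset 29: leading byte 0xE8 = 11101000 → 3-byte char #9 = E8 AF A6.
Leading byte 0xE8 = 11101000 matches 1110xxxx → 3-byte sequence.
Byte 1: 0xE8 = 11101000, payload 1000 (4 bits).
Byte 2: 0xAF = 10101111 (10xxxxxx ✓), payload 101111.
Byte 3: 0xA6 = 10100110 (10xxxxxx ✓), payload 100110.
Concatenate: 1000101111100110 = 0x8BE6 (16 bits → U+8BE6).

U+8BE6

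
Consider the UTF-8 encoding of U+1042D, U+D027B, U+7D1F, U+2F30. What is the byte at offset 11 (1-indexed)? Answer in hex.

1-indexed offset 11 is 0-indexed offset 10.
U+1042D → 4-byte form F0 90 90 AD at offsets 0–3.
U+D027B → 4-byte form F3 90 89 BB at offsets 4–7.
U+7D1F → 3-byte form E7 B4 9F at offsets 8–10.
Offset 10 falls in char 3's range; it's byte 3 of E7 B4 9F = 0x9F.

0x9F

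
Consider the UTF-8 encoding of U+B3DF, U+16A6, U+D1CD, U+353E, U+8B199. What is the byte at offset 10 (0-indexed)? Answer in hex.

U+B3DF → 3-byte form EB 8F 9F at offsets 0–2.
U+16A6 → 3-byte form E1 9A A6 at offsets 3–5.
U+D1CD → 3-byte form ED 87 8D at offsets 6–8.
U+353E → 3-byte form E3 94 BE at offsets 9–11.
Offset 10 falls in char 4's range; it's byte 2 of E3 94 BE = 0x94.

0x94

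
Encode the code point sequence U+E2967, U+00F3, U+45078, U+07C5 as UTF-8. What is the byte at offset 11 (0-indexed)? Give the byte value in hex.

0x85

U+E2967 → 4-byte form F3 A2 A5 A7 at offsets 0–3.
U+00F3 → 2-byte form C3 B3 at offsets 4–5.
U+45078 → 4-byte form F1 85 81 B8 at offsets 6–9.
U+07C5 → 2-byte form DF 85 at offsets 10–11.
Offset 11 falls in char 4's range; it's byte 2 of DF 85 = 0x85.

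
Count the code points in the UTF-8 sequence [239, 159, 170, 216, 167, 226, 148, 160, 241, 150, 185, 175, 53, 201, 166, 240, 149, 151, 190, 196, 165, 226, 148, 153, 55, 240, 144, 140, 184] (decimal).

11

Byte at offset 0: 0xEF = 11101111 → 3-byte char (#1). Advance 3.
Byte at offset 3: 0xD8 = 11011000 → 2-byte char (#2). Advance 2.
Byte at offset 5: 0xE2 = 11100010 → 3-byte char (#3). Advance 3.
Byte at offset 8: 0xF1 = 11110001 → 4-byte char (#4). Advance 4.
Byte at offset 12: 0x35 = 00110101 → 1-byte char (#5). Advance 1.
Byte at offset 13: 0xC9 = 11001001 → 2-byte char (#6). Advance 2.
Byte at offset 15: 0xF0 = 11110000 → 4-byte char (#7). Advance 4.
Byte at offset 19: 0xC4 = 11000100 → 2-byte char (#8). Advance 2.
Byte at offset 21: 0xE2 = 11100010 → 3-byte char (#9). Advance 3.
Byte at offset 24: 0x37 = 00110111 → 1-byte char (#10). Advance 1.
Byte at offset 25: 0xF0 = 11110000 → 4-byte char (#11). Advance 4.
Reached end at offset 29 after 11 code points.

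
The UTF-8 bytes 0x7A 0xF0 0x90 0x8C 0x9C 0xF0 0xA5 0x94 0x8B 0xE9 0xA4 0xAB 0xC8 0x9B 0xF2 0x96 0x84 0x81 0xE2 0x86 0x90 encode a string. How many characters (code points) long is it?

Byte at offset 0: 0x7A = 01111010 → 1-byte char (#1). Advance 1.
Byte at offset 1: 0xF0 = 11110000 → 4-byte char (#2). Advance 4.
Byte at offset 5: 0xF0 = 11110000 → 4-byte char (#3). Advance 4.
Byte at offset 9: 0xE9 = 11101001 → 3-byte char (#4). Advance 3.
Byte at offset 12: 0xC8 = 11001000 → 2-byte char (#5). Advance 2.
Byte at offset 14: 0xF2 = 11110010 → 4-byte char (#6). Advance 4.
Byte at offset 18: 0xE2 = 11100010 → 3-byte char (#7). Advance 3.
Reached end at offset 21 after 7 code points.

7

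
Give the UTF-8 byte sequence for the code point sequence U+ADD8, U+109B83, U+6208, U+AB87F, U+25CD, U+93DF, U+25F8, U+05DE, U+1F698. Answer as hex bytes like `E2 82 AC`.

U+ADD8: 3-byte form → EA B7 98.
U+109B83: 4-byte form → F4 89 AE 83.
U+6208: 3-byte form → E6 88 88.
U+AB87F: 4-byte form → F2 AB A1 BF.
U+25CD: 3-byte form → E2 97 8D.
U+93DF: 3-byte form → E9 8F 9F.
U+25F8: 3-byte form → E2 97 B8.
U+05DE: 2-byte form → D7 9E.
U+1F698: 4-byte form → F0 9F 9A 98.
Concatenated (29 bytes): EA B7 98 F4 89 AE 83 E6 88 88 F2 AB A1 BF E2 97 8D E9 8F 9F E2 97 B8 D7 9E F0 9F 9A 98.

EA B7 98 F4 89 AE 83 E6 88 88 F2 AB A1 BF E2 97 8D E9 8F 9F E2 97 B8 D7 9E F0 9F 9A 98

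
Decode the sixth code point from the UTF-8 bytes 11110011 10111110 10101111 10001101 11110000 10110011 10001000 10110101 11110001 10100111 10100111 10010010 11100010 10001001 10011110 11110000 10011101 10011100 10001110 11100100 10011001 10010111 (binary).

U+4657

Offset 0: leading byte 0xF3 = 11110011 → 4-byte char #1 = F3 BE AF 8D.
Offset 4: leading byte 0xF0 = 11110000 → 4-byte char #2 = F0 B3 88 B5.
Offset 8: leading byte 0xF1 = 11110001 → 4-byte char #3 = F1 A7 A7 92.
Offset 12: leading byte 0xE2 = 11100010 → 3-byte char #4 = E2 89 9E.
Offset 15: leading byte 0xF0 = 11110000 → 4-byte char #5 = F0 9D 9C 8E.
Offset 19: leading byte 0xE4 = 11100100 → 3-byte char #6 = E4 99 97.
Leading byte 0xE4 = 11100100 matches 1110xxxx → 3-byte sequence.
Byte 1: 0xE4 = 11100100, payload 0100 (4 bits).
Byte 2: 0x99 = 10011001 (10xxxxxx ✓), payload 011001.
Byte 3: 0x97 = 10010111 (10xxxxxx ✓), payload 010111.
Concatenate: 0100011001010111 = 0x4657 (16 bits → U+4657).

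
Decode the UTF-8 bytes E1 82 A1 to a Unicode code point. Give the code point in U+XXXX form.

U+10A1

Leading byte 0xE1 = 11100001 matches 1110xxxx → 3-byte sequence.
Byte 1: 0xE1 = 11100001, payload 0001 (4 bits).
Byte 2: 0x82 = 10000010 (10xxxxxx ✓), payload 000010.
Byte 3: 0xA1 = 10100001 (10xxxxxx ✓), payload 100001.
Concatenate: 0001000010100001 = 0x10A1 (16 bits → U+10A1).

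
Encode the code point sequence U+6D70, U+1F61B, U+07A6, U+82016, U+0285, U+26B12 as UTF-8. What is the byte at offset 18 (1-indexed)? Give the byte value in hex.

0xAC

1-indexed offset 18 is 0-indexed offset 17.
U+6D70 → 3-byte form E6 B5 B0 at offsets 0–2.
U+1F61B → 4-byte form F0 9F 98 9B at offsets 3–6.
U+07A6 → 2-byte form DE A6 at offsets 7–8.
U+82016 → 4-byte form F2 82 80 96 at offsets 9–12.
U+0285 → 2-byte form CA 85 at offsets 13–14.
U+26B12 → 4-byte form F0 A6 AC 92 at offsets 15–18.
Offset 17 falls in char 6's range; it's byte 3 of F0 A6 AC 92 = 0xAC.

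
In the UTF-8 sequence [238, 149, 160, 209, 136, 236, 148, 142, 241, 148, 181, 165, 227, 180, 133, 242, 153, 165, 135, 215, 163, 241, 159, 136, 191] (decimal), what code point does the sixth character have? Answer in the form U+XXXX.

Offset 0: leading byte 0xEE = 11101110 → 3-byte char #1 = EE 95 A0.
Offset 3: leading byte 0xD1 = 11010001 → 2-byte char #2 = D1 88.
Offset 5: leading byte 0xEC = 11101100 → 3-byte char #3 = EC 94 8E.
Offset 8: leading byte 0xF1 = 11110001 → 4-byte char #4 = F1 94 B5 A5.
Offset 12: leading byte 0xE3 = 11100011 → 3-byte char #5 = E3 B4 85.
Offset 15: leading byte 0xF2 = 11110010 → 4-byte char #6 = F2 99 A5 87.
Leading byte 0xF2 = 11110010 matches 11110xxx → 4-byte sequence.
Byte 1: 0xF2 = 11110010, payload 010 (3 bits).
Byte 2: 0x99 = 10011001 (10xxxxxx ✓), payload 011001.
Byte 3: 0xA5 = 10100101 (10xxxxxx ✓), payload 100101.
Byte 4: 0x87 = 10000111 (10xxxxxx ✓), payload 000111.
Concatenate: 010011001100101000111 = 0x99947 (21 bits → U+99947).

U+99947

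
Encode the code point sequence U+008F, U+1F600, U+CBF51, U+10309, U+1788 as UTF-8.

C2 8F F0 9F 98 80 F3 8B BD 91 F0 90 8C 89 E1 9E 88

U+008F: 2-byte form → C2 8F.
U+1F600: 4-byte form → F0 9F 98 80.
U+CBF51: 4-byte form → F3 8B BD 91.
U+10309: 4-byte form → F0 90 8C 89.
U+1788: 3-byte form → E1 9E 88.
Concatenated (17 bytes): C2 8F F0 9F 98 80 F3 8B BD 91 F0 90 8C 89 E1 9E 88.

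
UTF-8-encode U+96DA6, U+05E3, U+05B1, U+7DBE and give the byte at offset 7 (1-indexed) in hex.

0xD6

1-indexed offset 7 is 0-indexed offset 6.
U+96DA6 → 4-byte form F2 96 B6 A6 at offsets 0–3.
U+05E3 → 2-byte form D7 A3 at offsets 4–5.
U+05B1 → 2-byte form D6 B1 at offsets 6–7.
Offset 6 falls in char 3's range; it's byte 1 of D6 B1 = 0xD6.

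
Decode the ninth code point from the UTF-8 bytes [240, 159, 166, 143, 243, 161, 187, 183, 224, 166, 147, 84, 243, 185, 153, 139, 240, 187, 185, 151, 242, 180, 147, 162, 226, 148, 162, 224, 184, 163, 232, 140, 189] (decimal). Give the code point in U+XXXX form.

Offset 0: leading byte 0xF0 = 11110000 → 4-byte char #1 = F0 9F A6 8F.
Offset 4: leading byte 0xF3 = 11110011 → 4-byte char #2 = F3 A1 BB B7.
Offset 8: leading byte 0xE0 = 11100000 → 3-byte char #3 = E0 A6 93.
Offset 11: leading byte 0x54 = 01010100 → 1-byte char #4 = 54.
Offset 12: leading byte 0xF3 = 11110011 → 4-byte char #5 = F3 B9 99 8B.
Offset 16: leading byte 0xF0 = 11110000 → 4-byte char #6 = F0 BB B9 97.
Offset 20: leading byte 0xF2 = 11110010 → 4-byte char #7 = F2 B4 93 A2.
Offset 24: leading byte 0xE2 = 11100010 → 3-byte char #8 = E2 94 A2.
Offset 27: leading byte 0xE0 = 11100000 → 3-byte char #9 = E0 B8 A3.
Leading byte 0xE0 = 11100000 matches 1110xxxx → 3-byte sequence.
Byte 1: 0xE0 = 11100000, payload 0000 (4 bits).
Byte 2: 0xB8 = 10111000 (10xxxxxx ✓), payload 111000.
Byte 3: 0xA3 = 10100011 (10xxxxxx ✓), payload 100011.
Concatenate: 0000111000100011 = 0xE23 (16 bits → U+0E23).

U+0E23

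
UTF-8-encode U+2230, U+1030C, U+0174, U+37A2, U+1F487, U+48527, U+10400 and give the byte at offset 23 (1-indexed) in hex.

1-indexed offset 23 is 0-indexed offset 22.
U+2230 → 3-byte form E2 88 B0 at offsets 0–2.
U+1030C → 4-byte form F0 90 8C 8C at offsets 3–6.
U+0174 → 2-byte form C5 B4 at offsets 7–8.
U+37A2 → 3-byte form E3 9E A2 at offsets 9–11.
U+1F487 → 4-byte form F0 9F 92 87 at offsets 12–15.
U+48527 → 4-byte form F1 88 94 A7 at offsets 16–19.
U+10400 → 4-byte form F0 90 90 80 at offsets 20–23.
Offset 22 falls in char 7's range; it's byte 3 of F0 90 90 80 = 0x90.

0x90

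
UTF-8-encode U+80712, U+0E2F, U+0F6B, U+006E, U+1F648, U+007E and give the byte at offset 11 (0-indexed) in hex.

0xF0

U+80712 → 4-byte form F2 80 9C 92 at offsets 0–3.
U+0E2F → 3-byte form E0 B8 AF at offsets 4–6.
U+0F6B → 3-byte form E0 BD AB at offsets 7–9.
U+006E → 1-byte form 6E at offsets 10–10.
U+1F648 → 4-byte form F0 9F 99 88 at offsets 11–14.
Offset 11 falls in char 5's range; it's byte 1 of F0 9F 99 88 = 0xF0.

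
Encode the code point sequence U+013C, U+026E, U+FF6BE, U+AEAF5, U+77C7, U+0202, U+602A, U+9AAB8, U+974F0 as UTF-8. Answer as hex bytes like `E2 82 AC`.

C4 BC C9 AE F3 BF 9A BE F2 AE AB B5 E7 9F 87 C8 82 E6 80 AA F2 9A AA B8 F2 97 93 B0

U+013C: 2-byte form → C4 BC.
U+026E: 2-byte form → C9 AE.
U+FF6BE: 4-byte form → F3 BF 9A BE.
U+AEAF5: 4-byte form → F2 AE AB B5.
U+77C7: 3-byte form → E7 9F 87.
U+0202: 2-byte form → C8 82.
U+602A: 3-byte form → E6 80 AA.
U+9AAB8: 4-byte form → F2 9A AA B8.
U+974F0: 4-byte form → F2 97 93 B0.
Concatenated (28 bytes): C4 BC C9 AE F3 BF 9A BE F2 AE AB B5 E7 9F 87 C8 82 E6 80 AA F2 9A AA B8 F2 97 93 B0.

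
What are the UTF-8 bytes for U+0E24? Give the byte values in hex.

E0 B8 A4

U+0E24 = 0xE24 = 3620 decimal. In range U+0800–U+FFFF → 3-byte form: 1110xxxx 10xxxxxx 10xxxxxx.
Binary (16 bits): 0000111000100100.
Split 4+6+6: 0000 | 111000 | 100100.
Byte 1: 11100000 = 0xE0.
Byte 2: 10111000 = 0xB8.
Byte 3: 10100100 = 0xA4.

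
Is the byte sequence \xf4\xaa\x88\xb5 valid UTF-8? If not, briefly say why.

invalid (encodes a value above U+10FFFF)

Leading byte 0xF4 = 11110100 → 4-byte form.
Payload = 0x12A235, which exceeds U+10FFFF, the maximum Unicode code point. (Leading bytes F5–FF, or F4 followed by ≥ 0x90, are invalid.)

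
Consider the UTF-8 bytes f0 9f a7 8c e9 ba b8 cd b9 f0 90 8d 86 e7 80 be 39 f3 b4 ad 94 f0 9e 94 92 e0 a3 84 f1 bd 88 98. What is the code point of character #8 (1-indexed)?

U+1E512

Offset 0: leading byte 0xF0 = 11110000 → 4-byte char #1 = F0 9F A7 8C.
Offset 4: leading byte 0xE9 = 11101001 → 3-byte char #2 = E9 BA B8.
Offset 7: leading byte 0xCD = 11001101 → 2-byte char #3 = CD B9.
Offset 9: leading byte 0xF0 = 11110000 → 4-byte char #4 = F0 90 8D 86.
Offset 13: leading byte 0xE7 = 11100111 → 3-byte char #5 = E7 80 BE.
Offset 16: leading byte 0x39 = 00111001 → 1-byte char #6 = 39.
Offset 17: leading byte 0xF3 = 11110011 → 4-byte char #7 = F3 B4 AD 94.
Offset 21: leading byte 0xF0 = 11110000 → 4-byte char #8 = F0 9E 94 92.
Leading byte 0xF0 = 11110000 matches 11110xxx → 4-byte sequence.
Byte 1: 0xF0 = 11110000, payload 000 (3 bits).
Byte 2: 0x9E = 10011110 (10xxxxxx ✓), payload 011110.
Byte 3: 0x94 = 10010100 (10xxxxxx ✓), payload 010100.
Byte 4: 0x92 = 10010010 (10xxxxxx ✓), payload 010010.
Concatenate: 000011110010100010010 = 0x1E512 (21 bits → U+1E512).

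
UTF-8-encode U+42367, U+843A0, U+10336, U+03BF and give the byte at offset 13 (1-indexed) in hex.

1-indexed offset 13 is 0-indexed offset 12.
U+42367 → 4-byte form F1 82 8D A7 at offsets 0–3.
U+843A0 → 4-byte form F2 84 8E A0 at offsets 4–7.
U+10336 → 4-byte form F0 90 8C B6 at offsets 8–11.
U+03BF → 2-byte form CE BF at offsets 12–13.
Offset 12 falls in char 4's range; it's byte 1 of CE BF = 0xCE.

0xCE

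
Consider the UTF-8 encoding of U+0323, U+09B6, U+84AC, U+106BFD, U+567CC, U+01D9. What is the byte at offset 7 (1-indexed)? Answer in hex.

1-indexed offset 7 is 0-indexed offset 6.
U+0323 → 2-byte form CC A3 at offsets 0–1.
U+09B6 → 3-byte form E0 A6 B6 at offsets 2–4.
U+84AC → 3-byte form E8 92 AC at offsets 5–7.
Offset 6 falls in char 3's range; it's byte 2 of E8 92 AC = 0x92.

0x92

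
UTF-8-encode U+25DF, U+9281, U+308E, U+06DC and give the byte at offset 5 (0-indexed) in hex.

0x81

U+25DF → 3-byte form E2 97 9F at offsets 0–2.
U+9281 → 3-byte form E9 8A 81 at offsets 3–5.
Offset 5 falls in char 2's range; it's byte 3 of E9 8A 81 = 0x81.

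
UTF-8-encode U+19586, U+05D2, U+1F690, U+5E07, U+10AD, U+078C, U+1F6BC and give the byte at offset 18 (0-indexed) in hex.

U+19586 → 4-byte form F0 99 96 86 at offsets 0–3.
U+05D2 → 2-byte form D7 92 at offsets 4–5.
U+1F690 → 4-byte form F0 9F 9A 90 at offsets 6–9.
U+5E07 → 3-byte form E5 B8 87 at offsets 10–12.
U+10AD → 3-byte form E1 82 AD at offsets 13–15.
U+078C → 2-byte form DE 8C at offsets 16–17.
U+1F6BC → 4-byte form F0 9F 9A BC at offsets 18–21.
Offset 18 falls in char 7's range; it's byte 1 of F0 9F 9A BC = 0xF0.

0xF0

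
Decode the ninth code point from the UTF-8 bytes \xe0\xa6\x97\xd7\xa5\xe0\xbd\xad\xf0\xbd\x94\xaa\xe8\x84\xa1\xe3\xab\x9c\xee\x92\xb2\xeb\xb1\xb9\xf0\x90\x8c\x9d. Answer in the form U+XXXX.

U+1031D

Offset 0: leading byte 0xE0 = 11100000 → 3-byte char #1 = E0 A6 97.
Offset 3: leading byte 0xD7 = 11010111 → 2-byte char #2 = D7 A5.
Offset 5: leading byte 0xE0 = 11100000 → 3-byte char #3 = E0 BD AD.
Offset 8: leading byte 0xF0 = 11110000 → 4-byte char #4 = F0 BD 94 AA.
Offset 12: leading byte 0xE8 = 11101000 → 3-byte char #5 = E8 84 A1.
Offset 15: leading byte 0xE3 = 11100011 → 3-byte char #6 = E3 AB 9C.
Offset 18: leading byte 0xEE = 11101110 → 3-byte char #7 = EE 92 B2.
Offset 21: leading byte 0xEB = 11101011 → 3-byte char #8 = EB B1 B9.
Offset 24: leading byte 0xF0 = 11110000 → 4-byte char #9 = F0 90 8C 9D.
Leading byte 0xF0 = 11110000 matches 11110xxx → 4-byte sequence.
Byte 1: 0xF0 = 11110000, payload 000 (3 bits).
Byte 2: 0x90 = 10010000 (10xxxxxx ✓), payload 010000.
Byte 3: 0x8C = 10001100 (10xxxxxx ✓), payload 001100.
Byte 4: 0x9D = 10011101 (10xxxxxx ✓), payload 011101.
Concatenate: 000010000001100011101 = 0x1031D (21 bits → U+1031D).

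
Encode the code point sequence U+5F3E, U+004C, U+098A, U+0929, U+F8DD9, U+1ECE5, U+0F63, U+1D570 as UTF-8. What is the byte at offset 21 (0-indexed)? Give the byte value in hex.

U+5F3E → 3-byte form E5 BC BE at offsets 0–2.
U+004C → 1-byte form 4C at offsets 3–3.
U+098A → 3-byte form E0 A6 8A at offsets 4–6.
U+0929 → 3-byte form E0 A4 A9 at offsets 7–9.
U+F8DD9 → 4-byte form F3 B8 B7 99 at offsets 10–13.
U+1ECE5 → 4-byte form F0 9E B3 A5 at offsets 14–17.
U+0F63 → 3-byte form E0 BD A3 at offsets 18–20.
U+1D570 → 4-byte form F0 9D 95 B0 at offsets 21–24.
Offset 21 falls in char 8's range; it's byte 1 of F0 9D 95 B0 = 0xF0.

0xF0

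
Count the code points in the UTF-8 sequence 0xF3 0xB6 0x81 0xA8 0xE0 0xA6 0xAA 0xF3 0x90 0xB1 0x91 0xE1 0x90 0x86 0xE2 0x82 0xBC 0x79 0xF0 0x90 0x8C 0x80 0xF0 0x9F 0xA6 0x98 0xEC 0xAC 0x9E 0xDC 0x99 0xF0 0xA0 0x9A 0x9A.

11

Byte at offset 0: 0xF3 = 11110011 → 4-byte char (#1). Advance 4.
Byte at offset 4: 0xE0 = 11100000 → 3-byte char (#2). Advance 3.
Byte at offset 7: 0xF3 = 11110011 → 4-byte char (#3). Advance 4.
Byte at offset 11: 0xE1 = 11100001 → 3-byte char (#4). Advance 3.
Byte at offset 14: 0xE2 = 11100010 → 3-byte char (#5). Advance 3.
Byte at offset 17: 0x79 = 01111001 → 1-byte char (#6). Advance 1.
Byte at offset 18: 0xF0 = 11110000 → 4-byte char (#7). Advance 4.
Byte at offset 22: 0xF0 = 11110000 → 4-byte char (#8). Advance 4.
Byte at offset 26: 0xEC = 11101100 → 3-byte char (#9). Advance 3.
Byte at offset 29: 0xDC = 11011100 → 2-byte char (#10). Advance 2.
Byte at offset 31: 0xF0 = 11110000 → 4-byte char (#11). Advance 4.
Reached end at offset 35 after 11 code points.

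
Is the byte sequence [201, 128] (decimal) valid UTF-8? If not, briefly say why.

Leading byte 0xC9 = 11001001 → 2-byte form.
Continuation bytes 0x80=10000000 all match 10xxxxxx.
Decoded value 0x240 is ≥ 0x80 (shortest form) and not a surrogate.

valid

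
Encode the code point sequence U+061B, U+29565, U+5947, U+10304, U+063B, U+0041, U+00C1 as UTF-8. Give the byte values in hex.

U+061B: 2-byte form → D8 9B.
U+29565: 4-byte form → F0 A9 95 A5.
U+5947: 3-byte form → E5 A5 87.
U+10304: 4-byte form → F0 90 8C 84.
U+063B: 2-byte form → D8 BB.
U+0041: 1-byte form → 41.
U+00C1: 2-byte form → C3 81.
Concatenated (18 bytes): D8 9B F0 A9 95 A5 E5 A5 87 F0 90 8C 84 D8 BB 41 C3 81.

D8 9B F0 A9 95 A5 E5 A5 87 F0 90 8C 84 D8 BB 41 C3 81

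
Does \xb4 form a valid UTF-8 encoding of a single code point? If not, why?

invalid (continuation byte with no leading byte)

Byte 0xB4 = 10110100 has the form 10xxxxxx — a continuation byte — but there is no preceding leading byte.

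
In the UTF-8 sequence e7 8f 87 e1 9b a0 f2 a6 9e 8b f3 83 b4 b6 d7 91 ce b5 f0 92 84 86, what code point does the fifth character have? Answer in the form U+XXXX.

Offset 0: leading byte 0xE7 = 11100111 → 3-byte char #1 = E7 8F 87.
Offset 3: leading byte 0xE1 = 11100001 → 3-byte char #2 = E1 9B A0.
Offset 6: leading byte 0xF2 = 11110010 → 4-byte char #3 = F2 A6 9E 8B.
Offset 10: leading byte 0xF3 = 11110011 → 4-byte char #4 = F3 83 B4 B6.
Offset 14: leading byte 0xD7 = 11010111 → 2-byte char #5 = D7 91.
Leading byte 0xD7 = 11010111 matches 110xxxxx → 2-byte sequence.
Byte 1: 0xD7 = 11010111, payload 10111 (5 bits).
Byte 2: 0x91 = 10010001 (10xxxxxx ✓), payload 010001.
Concatenate: 10111010001 = 0x5D1 (11 bits → U+05D1).

U+05D1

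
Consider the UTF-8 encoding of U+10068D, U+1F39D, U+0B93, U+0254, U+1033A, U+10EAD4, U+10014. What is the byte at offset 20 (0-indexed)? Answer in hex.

U+10068D → 4-byte form F4 80 9A 8D at offsets 0–3.
U+1F39D → 4-byte form F0 9F 8E 9D at offsets 4–7.
U+0B93 → 3-byte form E0 AE 93 at offsets 8–10.
U+0254 → 2-byte form C9 94 at offsets 11–12.
U+1033A → 4-byte form F0 90 8C BA at offsets 13–16.
U+10EAD4 → 4-byte form F4 8E AB 94 at offsets 17–20.
Offset 20 falls in char 6's range; it's byte 4 of F4 8E AB 94 = 0x94.

0x94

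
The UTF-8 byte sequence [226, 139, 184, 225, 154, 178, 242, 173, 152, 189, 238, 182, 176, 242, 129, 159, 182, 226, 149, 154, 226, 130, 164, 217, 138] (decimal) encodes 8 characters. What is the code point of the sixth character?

U+255A

Offset 0: leading byte 0xE2 = 11100010 → 3-byte char #1 = E2 8B B8.
Offset 3: leading byte 0xE1 = 11100001 → 3-byte char #2 = E1 9A B2.
Offset 6: leading byte 0xF2 = 11110010 → 4-byte char #3 = F2 AD 98 BD.
Offset 10: leading byte 0xEE = 11101110 → 3-byte char #4 = EE B6 B0.
Offset 13: leading byte 0xF2 = 11110010 → 4-byte char #5 = F2 81 9F B6.
Offset 17: leading byte 0xE2 = 11100010 → 3-byte char #6 = E2 95 9A.
Leading byte 0xE2 = 11100010 matches 1110xxxx → 3-byte sequence.
Byte 1: 0xE2 = 11100010, payload 0010 (4 bits).
Byte 2: 0x95 = 10010101 (10xxxxxx ✓), payload 010101.
Byte 3: 0x9A = 10011010 (10xxxxxx ✓), payload 011010.
Concatenate: 0010010101011010 = 0x255A (16 bits → U+255A).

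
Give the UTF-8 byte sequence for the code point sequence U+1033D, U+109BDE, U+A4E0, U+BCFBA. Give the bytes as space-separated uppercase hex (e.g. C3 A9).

F0 90 8C BD F4 89 AF 9E EA 93 A0 F2 BC BE BA

U+1033D: 4-byte form → F0 90 8C BD.
U+109BDE: 4-byte form → F4 89 AF 9E.
U+A4E0: 3-byte form → EA 93 A0.
U+BCFBA: 4-byte form → F2 BC BE BA.
Concatenated (15 bytes): F0 90 8C BD F4 89 AF 9E EA 93 A0 F2 BC BE BA.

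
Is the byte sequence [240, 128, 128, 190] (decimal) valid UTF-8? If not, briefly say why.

invalid (overlong encoding)

Leading byte 0xF0 = 11110000 → 4-byte form.
Continuation bytes all match 10xxxxxx. Payload decodes to 0x3E.
But 0x3E < 0x10000, the minimum for a 4-byte sequence — this is an overlong encoding.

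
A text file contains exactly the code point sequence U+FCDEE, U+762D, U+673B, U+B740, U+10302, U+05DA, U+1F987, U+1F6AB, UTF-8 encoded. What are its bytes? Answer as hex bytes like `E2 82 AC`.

F3 BC B7 AE E7 98 AD E6 9C BB EB 9D 80 F0 90 8C 82 D7 9A F0 9F A6 87 F0 9F 9A AB

U+FCDEE: 4-byte form → F3 BC B7 AE.
U+762D: 3-byte form → E7 98 AD.
U+673B: 3-byte form → E6 9C BB.
U+B740: 3-byte form → EB 9D 80.
U+10302: 4-byte form → F0 90 8C 82.
U+05DA: 2-byte form → D7 9A.
U+1F987: 4-byte form → F0 9F A6 87.
U+1F6AB: 4-byte form → F0 9F 9A AB.
Concatenated (27 bytes): F3 BC B7 AE E7 98 AD E6 9C BB EB 9D 80 F0 90 8C 82 D7 9A F0 9F A6 87 F0 9F 9A AB.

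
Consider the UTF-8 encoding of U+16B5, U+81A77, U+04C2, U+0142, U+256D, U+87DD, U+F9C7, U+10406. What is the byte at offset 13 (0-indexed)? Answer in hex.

U+16B5 → 3-byte form E1 9A B5 at offsets 0–2.
U+81A77 → 4-byte form F2 81 A9 B7 at offsets 3–6.
U+04C2 → 2-byte form D3 82 at offsets 7–8.
U+0142 → 2-byte form C5 82 at offsets 9–10.
U+256D → 3-byte form E2 95 AD at offsets 11–13.
Offset 13 falls in char 5's range; it's byte 3 of E2 95 AD = 0xAD.

0xAD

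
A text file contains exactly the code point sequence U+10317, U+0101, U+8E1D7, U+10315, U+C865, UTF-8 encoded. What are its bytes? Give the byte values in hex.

F0 90 8C 97 C4 81 F2 8E 87 97 F0 90 8C 95 EC A1 A5

U+10317: 4-byte form → F0 90 8C 97.
U+0101: 2-byte form → C4 81.
U+8E1D7: 4-byte form → F2 8E 87 97.
U+10315: 4-byte form → F0 90 8C 95.
U+C865: 3-byte form → EC A1 A5.
Concatenated (17 bytes): F0 90 8C 97 C4 81 F2 8E 87 97 F0 90 8C 95 EC A1 A5.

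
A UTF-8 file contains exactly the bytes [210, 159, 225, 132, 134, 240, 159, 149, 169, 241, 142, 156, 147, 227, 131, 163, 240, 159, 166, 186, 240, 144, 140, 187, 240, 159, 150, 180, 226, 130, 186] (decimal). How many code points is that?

9

Byte at offset 0: 0xD2 = 11010010 → 2-byte char (#1). Advance 2.
Byte at offset 2: 0xE1 = 11100001 → 3-byte char (#2). Advance 3.
Byte at offset 5: 0xF0 = 11110000 → 4-byte char (#3). Advance 4.
Byte at offset 9: 0xF1 = 11110001 → 4-byte char (#4). Advance 4.
Byte at offset 13: 0xE3 = 11100011 → 3-byte char (#5). Advance 3.
Byte at offset 16: 0xF0 = 11110000 → 4-byte char (#6). Advance 4.
Byte at offset 20: 0xF0 = 11110000 → 4-byte char (#7). Advance 4.
Byte at offset 24: 0xF0 = 11110000 → 4-byte char (#8). Advance 4.
Byte at offset 28: 0xE2 = 11100010 → 3-byte char (#9). Advance 3.
Reached end at offset 31 after 9 code points.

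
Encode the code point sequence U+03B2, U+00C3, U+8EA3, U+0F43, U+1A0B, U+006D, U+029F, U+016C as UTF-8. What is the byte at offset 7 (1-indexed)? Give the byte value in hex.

0xA3

1-indexed offset 7 is 0-indexed offset 6.
U+03B2 → 2-byte form CE B2 at offsets 0–1.
U+00C3 → 2-byte form C3 83 at offsets 2–3.
U+8EA3 → 3-byte form E8 BA A3 at offsets 4–6.
Offset 6 falls in char 3's range; it's byte 3 of E8 BA A3 = 0xA3.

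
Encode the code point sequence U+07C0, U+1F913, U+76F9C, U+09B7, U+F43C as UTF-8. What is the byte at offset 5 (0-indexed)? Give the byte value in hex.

U+07C0 → 2-byte form DF 80 at offsets 0–1.
U+1F913 → 4-byte form F0 9F A4 93 at offsets 2–5.
Offset 5 falls in char 2's range; it's byte 4 of F0 9F A4 93 = 0x93.

0x93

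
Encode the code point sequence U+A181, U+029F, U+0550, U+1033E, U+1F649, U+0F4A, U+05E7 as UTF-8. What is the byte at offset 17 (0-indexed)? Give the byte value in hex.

0x8A

U+A181 → 3-byte form EA 86 81 at offsets 0–2.
U+029F → 2-byte form CA 9F at offsets 3–4.
U+0550 → 2-byte form D5 90 at offsets 5–6.
U+1033E → 4-byte form F0 90 8C BE at offsets 7–10.
U+1F649 → 4-byte form F0 9F 99 89 at offsets 11–14.
U+0F4A → 3-byte form E0 BD 8A at offsets 15–17.
Offset 17 falls in char 6's range; it's byte 3 of E0 BD 8A = 0x8A.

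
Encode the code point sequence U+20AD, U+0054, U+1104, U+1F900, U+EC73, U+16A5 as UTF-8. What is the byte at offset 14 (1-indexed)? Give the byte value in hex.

0xB3

1-indexed offset 14 is 0-indexed offset 13.
U+20AD → 3-byte form E2 82 AD at offsets 0–2.
U+0054 → 1-byte form 54 at offsets 3–3.
U+1104 → 3-byte form E1 84 84 at offsets 4–6.
U+1F900 → 4-byte form F0 9F A4 80 at offsets 7–10.
U+EC73 → 3-byte form EE B1 B3 at offsets 11–13.
Offset 13 falls in char 5's range; it's byte 3 of EE B1 B3 = 0xB3.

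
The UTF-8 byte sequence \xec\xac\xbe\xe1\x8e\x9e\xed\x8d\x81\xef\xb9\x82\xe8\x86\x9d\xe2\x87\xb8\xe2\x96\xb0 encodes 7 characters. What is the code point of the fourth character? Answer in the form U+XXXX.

Offset 0: leading byte 0xEC = 11101100 → 3-byte char #1 = EC AC BE.
Offset 3: leading byte 0xE1 = 11100001 → 3-byte char #2 = E1 8E 9E.
Offset 6: leading byte 0xED = 11101101 → 3-byte char #3 = ED 8D 81.
Offset 9: leading byte 0xEF = 11101111 → 3-byte char #4 = EF B9 82.
Leading byte 0xEF = 11101111 matches 1110xxxx → 3-byte sequence.
Byte 1: 0xEF = 11101111, payload 1111 (4 bits).
Byte 2: 0xB9 = 10111001 (10xxxxxx ✓), payload 111001.
Byte 3: 0x82 = 10000010 (10xxxxxx ✓), payload 000010.
Concatenate: 1111111001000010 = 0xFE42 (16 bits → U+FE42).

U+FE42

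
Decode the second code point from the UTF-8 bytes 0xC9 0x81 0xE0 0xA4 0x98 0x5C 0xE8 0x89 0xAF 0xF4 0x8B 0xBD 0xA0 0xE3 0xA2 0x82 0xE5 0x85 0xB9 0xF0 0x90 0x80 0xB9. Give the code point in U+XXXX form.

Offset 0: leading byte 0xC9 = 11001001 → 2-byte char #1 = C9 81.
Offset 2: leading byte 0xE0 = 11100000 → 3-byte char #2 = E0 A4 98.
Leading byte 0xE0 = 11100000 matches 1110xxxx → 3-byte sequence.
Byte 1: 0xE0 = 11100000, payload 0000 (4 bits).
Byte 2: 0xA4 = 10100100 (10xxxxxx ✓), payload 100100.
Byte 3: 0x98 = 10011000 (10xxxxxx ✓), payload 011000.
Concatenate: 0000100100011000 = 0x918 (16 bits → U+0918).

U+0918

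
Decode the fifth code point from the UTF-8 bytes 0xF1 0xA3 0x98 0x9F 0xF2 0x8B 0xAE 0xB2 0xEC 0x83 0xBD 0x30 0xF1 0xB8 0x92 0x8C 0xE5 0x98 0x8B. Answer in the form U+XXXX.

U+7848C

Offset 0: leading byte 0xF1 = 11110001 → 4-byte char #1 = F1 A3 98 9F.
Offset 4: leading byte 0xF2 = 11110010 → 4-byte char #2 = F2 8B AE B2.
Offset 8: leading byte 0xEC = 11101100 → 3-byte char #3 = EC 83 BD.
Offset 11: leading byte 0x30 = 00110000 → 1-byte char #4 = 30.
Offset 12: leading byte 0xF1 = 11110001 → 4-byte char #5 = F1 B8 92 8C.
Leading byte 0xF1 = 11110001 matches 11110xxx → 4-byte sequence.
Byte 1: 0xF1 = 11110001, payload 001 (3 bits).
Byte 2: 0xB8 = 10111000 (10xxxxxx ✓), payload 111000.
Byte 3: 0x92 = 10010010 (10xxxxxx ✓), payload 010010.
Byte 4: 0x8C = 10001100 (10xxxxxx ✓), payload 001100.
Concatenate: 001111000010010001100 = 0x7848C (21 bits → U+7848C).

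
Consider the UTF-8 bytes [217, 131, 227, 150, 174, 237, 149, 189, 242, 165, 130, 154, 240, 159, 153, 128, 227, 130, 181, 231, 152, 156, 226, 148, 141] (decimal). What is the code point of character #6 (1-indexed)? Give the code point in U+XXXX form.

Offset 0: leading byte 0xD9 = 11011001 → 2-byte char #1 = D9 83.
Offset 2: leading byte 0xE3 = 11100011 → 3-byte char #2 = E3 96 AE.
Offset 5: leading byte 0xED = 11101101 → 3-byte char #3 = ED 95 BD.
Offset 8: leading byte 0xF2 = 11110010 → 4-byte char #4 = F2 A5 82 9A.
Offset 12: leading byte 0xF0 = 11110000 → 4-byte char #5 = F0 9F 99 80.
Offset 16: leading byte 0xE3 = 11100011 → 3-byte char #6 = E3 82 B5.
Leading byte 0xE3 = 11100011 matches 1110xxxx → 3-byte sequence.
Byte 1: 0xE3 = 11100011, payload 0011 (4 bits).
Byte 2: 0x82 = 10000010 (10xxxxxx ✓), payload 000010.
Byte 3: 0xB5 = 10110101 (10xxxxxx ✓), payload 110101.
Concatenate: 0011000010110101 = 0x30B5 (16 bits → U+30B5).

U+30B5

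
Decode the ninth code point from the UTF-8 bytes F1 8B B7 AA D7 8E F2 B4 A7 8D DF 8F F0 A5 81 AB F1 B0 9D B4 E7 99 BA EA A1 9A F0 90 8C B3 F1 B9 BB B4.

Offset 0: leading byte 0xF1 = 11110001 → 4-byte char #1 = F1 8B B7 AA.
Offset 4: leading byte 0xD7 = 11010111 → 2-byte char #2 = D7 8E.
Offset 6: leading byte 0xF2 = 11110010 → 4-byte char #3 = F2 B4 A7 8D.
Offset 10: leading byte 0xDF = 11011111 → 2-byte char #4 = DF 8F.
Offset 12: leading byte 0xF0 = 11110000 → 4-byte char #5 = F0 A5 81 AB.
Offset 16: leading byte 0xF1 = 11110001 → 4-byte char #6 = F1 B0 9D B4.
Offset 20: leading byte 0xE7 = 11100111 → 3-byte char #7 = E7 99 BA.
Offset 23: leading byte 0xEA = 11101010 → 3-byte char #8 = EA A1 9A.
Offset 26: leading byte 0xF0 = 11110000 → 4-byte char #9 = F0 90 8C B3.
Leading byte 0xF0 = 11110000 matches 11110xxx → 4-byte sequence.
Byte 1: 0xF0 = 11110000, payload 000 (3 bits).
Byte 2: 0x90 = 10010000 (10xxxxxx ✓), payload 010000.
Byte 3: 0x8C = 10001100 (10xxxxxx ✓), payload 001100.
Byte 4: 0xB3 = 10110011 (10xxxxxx ✓), payload 110011.
Concatenate: 000010000001100110011 = 0x10333 (21 bits → U+10333).

U+10333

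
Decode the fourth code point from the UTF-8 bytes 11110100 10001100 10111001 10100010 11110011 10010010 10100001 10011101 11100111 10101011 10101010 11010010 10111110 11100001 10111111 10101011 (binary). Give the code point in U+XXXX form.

Offset 0: leading byte 0xF4 = 11110100 → 4-byte char #1 = F4 8C B9 A2.
Offset 4: leading byte 0xF3 = 11110011 → 4-byte char #2 = F3 92 A1 9D.
Offset 8: leading byte 0xE7 = 11100111 → 3-byte char #3 = E7 AB AA.
Offset 11: leading byte 0xD2 = 11010010 → 2-byte char #4 = D2 BE.
Leading byte 0xD2 = 11010010 matches 110xxxxx → 2-byte sequence.
Byte 1: 0xD2 = 11010010, payload 10010 (5 bits).
Byte 2: 0xBE = 10111110 (10xxxxxx ✓), payload 111110.
Concatenate: 10010111110 = 0x4BE (11 bits → U+04BE).

U+04BE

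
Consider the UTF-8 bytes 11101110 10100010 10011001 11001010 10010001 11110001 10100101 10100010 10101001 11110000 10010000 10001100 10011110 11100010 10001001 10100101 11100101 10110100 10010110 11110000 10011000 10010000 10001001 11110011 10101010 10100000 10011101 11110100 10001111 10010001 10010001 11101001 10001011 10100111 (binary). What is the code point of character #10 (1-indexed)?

Offset 0: leading byte 0xEE = 11101110 → 3-byte char #1 = EE A2 99.
Offset 3: leading byte 0xCA = 11001010 → 2-byte char #2 = CA 91.
Offset 5: leading byte 0xF1 = 11110001 → 4-byte char #3 = F1 A5 A2 A9.
Offset 9: leading byte 0xF0 = 11110000 → 4-byte char #4 = F0 90 8C 9E.
Offset 13: leading byte 0xE2 = 11100010 → 3-byte char #5 = E2 89 A5.
Offset 16: leading byte 0xE5 = 11100101 → 3-byte char #6 = E5 B4 96.
Offset 19: leading byte 0xF0 = 11110000 → 4-byte char #7 = F0 98 90 89.
Offset 23: leading byte 0xF3 = 11110011 → 4-byte char #8 = F3 AA A0 9D.
Offset 27: leading byte 0xF4 = 11110100 → 4-byte char #9 = F4 8F 91 91.
Offset 31: leading byte 0xE9 = 11101001 → 3-byte char #10 = E9 8B A7.
Leading byte 0xE9 = 11101001 matches 1110xxxx → 3-byte sequence.
Byte 1: 0xE9 = 11101001, payload 1001 (4 bits).
Byte 2: 0x8B = 10001011 (10xxxxxx ✓), payload 001011.
Byte 3: 0xA7 = 10100111 (10xxxxxx ✓), payload 100111.
Concatenate: 1001001011100111 = 0x92E7 (16 bits → U+92E7).

U+92E7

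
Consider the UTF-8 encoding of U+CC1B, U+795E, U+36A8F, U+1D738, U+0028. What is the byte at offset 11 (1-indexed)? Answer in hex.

1-indexed offset 11 is 0-indexed offset 10.
U+CC1B → 3-byte form EC B0 9B at offsets 0–2.
U+795E → 3-byte form E7 A5 9E at offsets 3–5.
U+36A8F → 4-byte form F0 B6 AA 8F at offsets 6–9.
U+1D738 → 4-byte form F0 9D 9C B8 at offsets 10–13.
Offset 10 falls in char 4's range; it's byte 1 of F0 9D 9C B8 = 0xF0.

0xF0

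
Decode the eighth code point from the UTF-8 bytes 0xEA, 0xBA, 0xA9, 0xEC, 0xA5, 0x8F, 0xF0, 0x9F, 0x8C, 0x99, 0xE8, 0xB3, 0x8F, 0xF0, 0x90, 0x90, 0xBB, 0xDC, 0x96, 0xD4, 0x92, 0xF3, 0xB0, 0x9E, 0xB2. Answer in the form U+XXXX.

Offset 0: leading byte 0xEA = 11101010 → 3-byte char #1 = EA BA A9.
Offset 3: leading byte 0xEC = 11101100 → 3-byte char #2 = EC A5 8F.
Offset 6: leading byte 0xF0 = 11110000 → 4-byte char #3 = F0 9F 8C 99.
Offset 10: leading byte 0xE8 = 11101000 → 3-byte char #4 = E8 B3 8F.
Offset 13: leading byte 0xF0 = 11110000 → 4-byte char #5 = F0 90 90 BB.
Offset 17: leading byte 0xDC = 11011100 → 2-byte char #6 = DC 96.
Offset 19: leading byte 0xD4 = 11010100 → 2-byte char #7 = D4 92.
Offset 21: leading byte 0xF3 = 11110011 → 4-byte char #8 = F3 B0 9E B2.
Leading byte 0xF3 = 11110011 matches 11110xxx → 4-byte sequence.
Byte 1: 0xF3 = 11110011, payload 011 (3 bits).
Byte 2: 0xB0 = 10110000 (10xxxxxx ✓), payload 110000.
Byte 3: 0x9E = 10011110 (10xxxxxx ✓), payload 011110.
Byte 4: 0xB2 = 10110010 (10xxxxxx ✓), payload 110010.
Concatenate: 011110000011110110010 = 0xF07B2 (21 bits → U+F07B2).

U+F07B2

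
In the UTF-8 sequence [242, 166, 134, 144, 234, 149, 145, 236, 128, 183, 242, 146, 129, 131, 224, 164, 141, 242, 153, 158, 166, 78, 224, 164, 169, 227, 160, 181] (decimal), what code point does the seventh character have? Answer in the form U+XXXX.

U+004E

Offset 0: leading byte 0xF2 = 11110010 → 4-byte char #1 = F2 A6 86 90.
Offset 4: leading byte 0xEA = 11101010 → 3-byte char #2 = EA 95 91.
Offset 7: leading byte 0xEC = 11101100 → 3-byte char #3 = EC 80 B7.
Offset 10: leading byte 0xF2 = 11110010 → 4-byte char #4 = F2 92 81 83.
Offset 14: leading byte 0xE0 = 11100000 → 3-byte char #5 = E0 A4 8D.
Offset 17: leading byte 0xF2 = 11110010 → 4-byte char #6 = F2 99 9E A6.
Offset 21: leading byte 0x4E = 01001110 → 1-byte char #7 = 4E.
Leading byte 0x4E = 01001110 matches 0xxxxxxx → 1-byte sequence.
Byte 1: 0x4E = 01001110, payload 1001110 (7 bits).
Concatenate: 1001110 = 0x4E (7 bits → U+004E).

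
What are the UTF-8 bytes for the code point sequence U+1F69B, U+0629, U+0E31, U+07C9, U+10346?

U+1F69B: 4-byte form → F0 9F 9A 9B.
U+0629: 2-byte form → D8 A9.
U+0E31: 3-byte form → E0 B8 B1.
U+07C9: 2-byte form → DF 89.
U+10346: 4-byte form → F0 90 8D 86.
Concatenated (15 bytes): F0 9F 9A 9B D8 A9 E0 B8 B1 DF 89 F0 90 8D 86.

F0 9F 9A 9B D8 A9 E0 B8 B1 DF 89 F0 90 8D 86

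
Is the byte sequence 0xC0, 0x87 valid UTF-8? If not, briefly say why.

Leading byte 0xC0 = 11000000 → 2-byte form.
Continuation bytes all match 10xxxxxx. Payload decodes to 0x7.
But 0x7 < 0x80, the minimum for a 2-byte sequence — this is an overlong encoding.

invalid (overlong encoding)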